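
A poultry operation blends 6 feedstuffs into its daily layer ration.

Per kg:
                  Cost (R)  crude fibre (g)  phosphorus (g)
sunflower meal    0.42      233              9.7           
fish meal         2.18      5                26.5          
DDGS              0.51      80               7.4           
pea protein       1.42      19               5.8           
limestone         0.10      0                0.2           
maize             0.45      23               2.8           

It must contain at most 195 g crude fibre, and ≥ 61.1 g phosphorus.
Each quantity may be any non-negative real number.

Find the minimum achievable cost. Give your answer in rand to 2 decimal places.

R4.73

Set it up as a linear program. Let x1 = kg of sunflower meal, x2 = kg of fish meal, x3 = kg of DDGS, x4 = kg of pea protein, x5 = kg of limestone, x6 = kg of maize.
min 0.42x1 + 2.18x2 + 0.51x3 + 1.42x4 + 0.1x5 + 0.45x6 s.t.:
  233x1 + 5x2 + 80x3 + 19x4 + 23x6 ≤ 195   (crude fibre)
  9.7x1 + 26.5x2 + 7.4x3 + 5.8x4 + 0.2x5 + 2.8x6 ≥ 61.1   (phosphorus)
  x1, x2, x3, x4, x5, x6 ≥ 0.
The cheapest feasible vertex uses only sunflower meal, fish meal; DDGS, pea protein, limestone, maize are not used. The crude fibre and phosphorus requirements are met with equality.
Solving gives x1 = 0.7937, x2 = 2.015.
Cost = 0.42·0.7937 + 2.18·2.015 = 4.7261.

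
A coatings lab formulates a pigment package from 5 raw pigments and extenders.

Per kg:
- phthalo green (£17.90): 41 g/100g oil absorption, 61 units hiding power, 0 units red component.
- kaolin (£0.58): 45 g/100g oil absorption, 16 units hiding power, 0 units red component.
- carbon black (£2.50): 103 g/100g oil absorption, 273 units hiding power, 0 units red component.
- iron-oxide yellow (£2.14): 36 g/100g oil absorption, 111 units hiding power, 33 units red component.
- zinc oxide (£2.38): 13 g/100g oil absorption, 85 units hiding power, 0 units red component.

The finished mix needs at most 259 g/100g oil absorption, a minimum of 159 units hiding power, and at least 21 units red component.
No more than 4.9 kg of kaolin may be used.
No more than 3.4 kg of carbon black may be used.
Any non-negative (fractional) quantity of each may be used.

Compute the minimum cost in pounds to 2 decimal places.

£2.17

Let x1 = kg of phthalo green, x2 = kg of kaolin, x3 = kg of carbon black, x4 = kg of iron-oxide yellow, x5 = kg of zinc oxide.
Minimise 17.9x1 + 0.58x2 + 2.5x3 + 2.14x4 + 2.38x5 with:
  41x1 + 45x2 + 103x3 + 36x4 + 13x5 ≤ 259   (oil absorption)
  61x1 + 16x2 + 273x3 + 111x4 + 85x5 ≥ 159   (hiding power)
  33x4 ≥ 21   (red component)
  x2 ≤ 4.9
  x3 ≤ 3.4
  x1, x2, x3, x4, x5 ≥ 0.
The minimum-cost mix takes nothing from phthalo green, kaolin, zinc oxide — only carbon black, iron-oxide yellow. There the hiding power and red component constraints are tight.
That vertex is x3 = 0.3237, x4 = 0.6364.
Cost = 2.5·0.3237 + 2.14·0.6364 = 2.1711.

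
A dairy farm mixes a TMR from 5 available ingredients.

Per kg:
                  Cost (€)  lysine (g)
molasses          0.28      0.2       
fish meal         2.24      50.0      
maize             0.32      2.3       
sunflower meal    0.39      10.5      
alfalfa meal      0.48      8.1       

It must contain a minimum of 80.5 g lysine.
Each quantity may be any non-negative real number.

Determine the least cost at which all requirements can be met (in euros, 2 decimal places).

This is a linear program. Let x1 = kg of molasses, x2 = kg of fish meal, x3 = kg of maize, x4 = kg of sunflower meal, x5 = kg of alfalfa meal.
Minimize 0.28x1 + 2.24x2 + 0.32x3 + 0.39x4 + 0.48x5 s.t.:
  0.2x1 + 50x2 + 2.3x3 + 10.5x4 + 8.1x5 ≥ 80.5   (lysine)
  x1, x2, x3, x4, x5 ≥ 0.
The optimal basis is {sunflower meal}; molasses, fish meal, maize, alfalfa meal drop out. There the lysine constraint is tight.
That vertex is x4 = 7.667.
Objective = 0.39·7.667 = 2.9901.

€2.99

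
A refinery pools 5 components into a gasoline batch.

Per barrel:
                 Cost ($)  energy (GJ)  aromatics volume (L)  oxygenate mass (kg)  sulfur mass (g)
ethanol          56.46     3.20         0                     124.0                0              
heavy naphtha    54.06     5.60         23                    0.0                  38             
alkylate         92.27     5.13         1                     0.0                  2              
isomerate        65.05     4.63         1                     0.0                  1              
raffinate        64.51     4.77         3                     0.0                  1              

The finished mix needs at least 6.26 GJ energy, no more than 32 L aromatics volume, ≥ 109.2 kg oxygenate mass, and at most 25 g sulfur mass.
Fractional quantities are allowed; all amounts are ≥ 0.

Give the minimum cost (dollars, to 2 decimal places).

This is a linear program. Let x1 = barrels of ethanol, x2 = barrels of heavy naphtha, x3 = barrels of alkylate, x4 = barrels of isomerate, x5 = barrels of raffinate.
Minimize 56.46x1 + 54.06x2 + 92.27x3 + 65.05x4 + 64.51x5 subject to:
  3.2x1 + 5.6x2 + 5.13x3 + 4.63x4 + 4.77x5 ≥ 6.26   (energy)
  23x2 + 1x3 + 1x4 + 3x5 ≤ 32   (aromatics volume)
  124x1 ≥ 109.2   (oxygenate mass)
  38x2 + 2x3 + 1x4 + 1x5 ≤ 25   (sulfur mass)
  x1, x2, x3, x4, x5 ≥ 0.
The minimum-cost mix takes nothing from alkylate, isomerate, raffinate — only ethanol, heavy naphtha. There the energy and oxygenate mass constraints are tight.
So ethanol = 0.88065 barrels, heavy naphtha = 0.61463 barrels.
Hence cost = 56.46·0.88065 + 54.06·0.61463 = $82.9484.

$82.95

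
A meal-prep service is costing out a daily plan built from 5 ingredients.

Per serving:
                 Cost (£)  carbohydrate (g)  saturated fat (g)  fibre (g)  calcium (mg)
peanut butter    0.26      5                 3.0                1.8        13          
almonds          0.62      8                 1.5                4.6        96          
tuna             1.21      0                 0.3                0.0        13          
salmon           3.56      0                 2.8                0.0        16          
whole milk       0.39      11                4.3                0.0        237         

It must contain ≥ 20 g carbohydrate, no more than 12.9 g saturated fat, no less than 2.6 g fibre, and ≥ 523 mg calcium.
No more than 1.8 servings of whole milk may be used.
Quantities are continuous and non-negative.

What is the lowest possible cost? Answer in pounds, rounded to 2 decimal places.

Let x1 = servings of peanut butter, x2 = servings of almonds, x3 = servings of tuna, x4 = servings of salmon, x5 = servings of whole milk.
Minimise 0.26x1 + 0.62x2 + 1.21x3 + 3.56x4 + 0.39x5 with:
  5x1 + 8x2 + 11x5 ≥ 20   (carbohydrate)
  3x1 + 1.5x2 + 0.3x3 + 2.8x4 + 4.3x5 ≤ 12.9   (saturated fat)
  1.8x1 + 4.6x2 ≥ 2.6   (fibre)
  13x1 + 96x2 + 13x3 + 16x4 + 237x5 ≥ 523   (calcium)
  x5 ≤ 1.8
  x1, x2, x3, x4, x5 ≥ 0.
The cheapest feasible vertex uses only almonds, whole milk; peanut butter, tuna, salmon are not used. The calcium and the whole milk cap requirements are met with equality.
So almonds = 1.004 servings, whole milk = 1.8 servings.
Objective = 0.62·1.004 + 0.39·1.8 = 1.3245.

£1.32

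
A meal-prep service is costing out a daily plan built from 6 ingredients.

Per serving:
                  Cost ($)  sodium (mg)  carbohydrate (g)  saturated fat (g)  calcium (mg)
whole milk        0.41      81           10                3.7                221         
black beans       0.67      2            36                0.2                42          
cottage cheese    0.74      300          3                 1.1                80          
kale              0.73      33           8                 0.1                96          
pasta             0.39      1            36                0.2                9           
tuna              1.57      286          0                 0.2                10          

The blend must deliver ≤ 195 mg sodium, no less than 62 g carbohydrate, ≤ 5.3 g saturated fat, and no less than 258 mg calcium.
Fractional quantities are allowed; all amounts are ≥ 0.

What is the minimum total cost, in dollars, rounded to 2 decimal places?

$1.01

Treat it as an LP. Let x1 = servings of whole milk, x2 = servings of black beans, x3 = servings of cottage cheese, x4 = servings of kale, x5 = servings of pasta, x6 = servings of tuna.
Minimize 0.41x1 + 0.67x2 + 0.74x3 + 0.73x4 + 0.39x5 + 1.57x6 s.t.:
  81x1 + 2x2 + 300x3 + 33x4 + 1x5 + 286x6 ≤ 195   (sodium)
  10x1 + 36x2 + 3x3 + 8x4 + 36x5 ≥ 62   (carbohydrate)
  3.7x1 + 0.2x2 + 1.1x3 + 0.1x4 + 0.2x5 + 0.2x6 ≤ 5.3   (saturated fat)
  221x1 + 42x2 + 80x3 + 96x4 + 9x5 + 10x6 ≥ 258   (calcium)
  x1, x2, x3, x4, x5, x6 ≥ 0.
The optimal basis is {whole milk, pasta}; black beans, cottage cheese, kale, tuna drop out. The carbohydrate and calcium requirements are met with equality.
Solving gives x1 = 1.11, x5 = 1.414.
Objective = 0.41·1.11 + 0.39·1.414 = 1.0066.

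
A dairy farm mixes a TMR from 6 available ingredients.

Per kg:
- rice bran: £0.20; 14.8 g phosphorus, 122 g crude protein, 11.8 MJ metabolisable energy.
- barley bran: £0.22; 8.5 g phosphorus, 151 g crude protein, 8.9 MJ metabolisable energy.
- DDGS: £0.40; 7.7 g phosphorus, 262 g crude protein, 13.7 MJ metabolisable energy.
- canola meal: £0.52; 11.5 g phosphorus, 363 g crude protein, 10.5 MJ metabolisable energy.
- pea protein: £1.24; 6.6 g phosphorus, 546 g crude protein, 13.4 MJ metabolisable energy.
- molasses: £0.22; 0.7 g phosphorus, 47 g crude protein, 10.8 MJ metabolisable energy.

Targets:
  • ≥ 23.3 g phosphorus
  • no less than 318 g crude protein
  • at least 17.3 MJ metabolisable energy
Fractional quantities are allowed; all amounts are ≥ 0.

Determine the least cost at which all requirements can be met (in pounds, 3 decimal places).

Set it up as a linear program. Let x1 = kg of rice bran, x2 = kg of barley bran, x3 = kg of DDGS, x4 = kg of canola meal, x5 = kg of pea protein, x6 = kg of molasses.
Minimise 0.2x1 + 0.22x2 + 0.4x3 + 0.52x4 + 1.24x5 + 0.22x6 subject to:
  14.8x1 + 8.5x2 + 7.7x3 + 11.5x4 + 6.6x5 + 0.7x6 ≥ 23.3   (phosphorus)
  122x1 + 151x2 + 262x3 + 363x4 + 546x5 + 47x6 ≥ 318   (crude protein)
  11.8x1 + 8.9x2 + 13.7x3 + 10.5x4 + 13.4x5 + 10.8x6 ≥ 17.3   (metabolisable energy)
  x1, x2, x3, x4, x5, x6 ≥ 0.
The optimal basis is {rice bran, barley bran}; DDGS, canola meal, pea protein, molasses drop out. There the phosphorus and crude protein constraints are tight.
So rice bran = 0.6807 kg, barley bran = 1.556 kg.
Objective = 0.2·0.6807 + 0.22·1.556 = 0.47846.

£0.478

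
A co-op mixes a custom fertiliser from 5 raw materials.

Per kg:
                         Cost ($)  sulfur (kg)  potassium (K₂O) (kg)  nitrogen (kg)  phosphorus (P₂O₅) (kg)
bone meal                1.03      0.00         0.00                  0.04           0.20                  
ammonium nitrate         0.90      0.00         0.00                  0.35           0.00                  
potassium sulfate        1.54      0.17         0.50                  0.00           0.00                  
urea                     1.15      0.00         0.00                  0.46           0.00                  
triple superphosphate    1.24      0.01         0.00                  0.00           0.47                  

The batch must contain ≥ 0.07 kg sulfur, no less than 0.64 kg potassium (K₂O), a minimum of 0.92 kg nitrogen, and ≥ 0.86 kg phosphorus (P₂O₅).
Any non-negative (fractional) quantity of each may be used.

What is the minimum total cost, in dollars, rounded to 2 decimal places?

Treat it as an LP. Let x1 = kg of bone meal, x2 = kg of ammonium nitrate, x3 = kg of potassium sulfate, x4 = kg of urea, x5 = kg of triple superphosphate.
min 1.03x1 + 0.9x2 + 1.54x3 + 1.15x4 + 1.24x5 subject to:
  0.17x3 + 0.01x5 ≥ 0.07   (sulfur)
  0.5x3 ≥ 0.64   (potassium (K₂O))
  0.04x1 + 0.35x2 + 0.46x4 ≥ 0.92   (nitrogen)
  0.2x1 + 0.47x5 ≥ 0.86   (phosphorus (P₂O₅))
  x1, x2, x3, x4, x5 ≥ 0.
At the optimum only potassium sulfate, urea, triple superphosphate are positive (bone meal, ammonium nitrate = 0). The potassium (K₂O), nitrogen, phosphorus (P₂O₅) requirements are met with equality.
Optimal quantities: potassium sulfate = 1.28 kg, urea = 2 kg, triple superphosphate = 1.83 kg.
Total cost: 1.54·1.28 + 1.15·2 + 1.24·1.83 = 6.5404.

$6.54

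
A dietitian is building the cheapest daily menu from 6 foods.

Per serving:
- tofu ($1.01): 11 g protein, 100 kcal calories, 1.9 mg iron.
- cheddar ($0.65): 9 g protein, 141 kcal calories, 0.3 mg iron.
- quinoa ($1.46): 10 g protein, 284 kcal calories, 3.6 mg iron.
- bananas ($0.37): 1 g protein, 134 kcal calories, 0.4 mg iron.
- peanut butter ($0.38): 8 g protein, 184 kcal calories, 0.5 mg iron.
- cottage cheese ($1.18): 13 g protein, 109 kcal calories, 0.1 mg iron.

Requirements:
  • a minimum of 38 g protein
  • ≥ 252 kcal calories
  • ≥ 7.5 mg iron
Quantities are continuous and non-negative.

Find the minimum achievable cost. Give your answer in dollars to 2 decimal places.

$3.50

Let x1 = servings of tofu, x2 = servings of cheddar, x3 = servings of quinoa, x4 = servings of bananas, x5 = servings of peanut butter, x6 = servings of cottage cheese.
Minimize 1.01x1 + 0.65x2 + 1.46x3 + 0.37x4 + 0.38x5 + 1.18x6 s.t.:
  11x1 + 9x2 + 10x3 + 1x4 + 8x5 + 13x6 ≥ 38   (protein)
  100x1 + 141x2 + 284x3 + 134x4 + 184x5 + 109x6 ≥ 252   (calories)
  1.9x1 + 0.3x2 + 3.6x3 + 0.4x4 + 0.5x5 + 0.1x6 ≥ 7.5   (iron)
  x1, x2, x3, x4, x5, x6 ≥ 0.
The minimum-cost mix takes nothing from tofu, cheddar, bananas, cottage cheese — only quinoa, peanut butter. The protein and iron requirements are met with equality.
Solving gives x3 = 1.723, x5 = 2.597.
Cost = 1.46·1.723 + 0.38·2.597 = 3.5024.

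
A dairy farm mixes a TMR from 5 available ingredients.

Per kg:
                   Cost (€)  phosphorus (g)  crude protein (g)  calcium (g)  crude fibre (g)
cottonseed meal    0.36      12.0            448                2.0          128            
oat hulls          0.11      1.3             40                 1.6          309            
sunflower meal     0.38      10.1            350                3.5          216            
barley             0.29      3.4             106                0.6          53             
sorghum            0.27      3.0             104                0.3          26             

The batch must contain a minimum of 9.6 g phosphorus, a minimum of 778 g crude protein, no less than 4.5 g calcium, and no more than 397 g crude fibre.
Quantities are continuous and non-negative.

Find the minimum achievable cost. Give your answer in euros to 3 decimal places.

€0.678

Let x1 = kg of cottonseed meal, x2 = kg of oat hulls, x3 = kg of sunflower meal, x4 = kg of barley, x5 = kg of sorghum.
min 0.36x1 + 0.11x2 + 0.38x3 + 0.29x4 + 0.27x5 subject to:
  12x1 + 1.3x2 + 10.1x3 + 3.4x4 + 3x5 ≥ 9.6   (phosphorus)
  448x1 + 40x2 + 350x3 + 106x4 + 104x5 ≥ 778   (crude protein)
  2x1 + 1.6x2 + 3.5x3 + 0.6x4 + 0.3x5 ≥ 4.5   (calcium)
  128x1 + 309x2 + 216x3 + 53x4 + 26x5 ≤ 397   (crude fibre)
  x1, x2, x3, x4, x5 ≥ 0.
The cheapest feasible vertex uses only cottonseed meal, sunflower meal; oat hulls, barley, sorghum are not used. Binding constraints: crude protein and calcium.
Solving gives x1 = 1.323, x3 = 0.53.
Cost = 0.36·1.323 + 0.38·0.53 = 0.67768.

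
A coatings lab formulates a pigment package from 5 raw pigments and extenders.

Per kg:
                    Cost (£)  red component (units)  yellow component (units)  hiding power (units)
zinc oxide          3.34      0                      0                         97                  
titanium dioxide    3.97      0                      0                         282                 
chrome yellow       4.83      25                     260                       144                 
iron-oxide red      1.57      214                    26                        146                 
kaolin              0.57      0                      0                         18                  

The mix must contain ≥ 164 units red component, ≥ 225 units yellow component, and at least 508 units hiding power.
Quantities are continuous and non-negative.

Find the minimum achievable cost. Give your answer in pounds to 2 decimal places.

This is a linear program. Let x1 = kg of zinc oxide, x2 = kg of titanium dioxide, x3 = kg of chrome yellow, x4 = kg of iron-oxide red, x5 = kg of kaolin.
Minimize 3.34x1 + 3.97x2 + 4.83x3 + 1.57x4 + 0.57x5 s.t.:
  25x3 + 214x4 ≥ 164   (red component)
  260x3 + 26x4 ≥ 225   (yellow component)
  97x1 + 282x2 + 144x3 + 146x4 + 18x5 ≥ 508   (hiding power)
  x1, x2, x3, x4, x5 ≥ 0.
The cheapest feasible vertex uses only chrome yellow, iron-oxide red; zinc oxide, titanium dioxide, kaolin are not used. There the yellow component and hiding power constraints are tight.
That vertex is x3 = 0.5741, x4 = 2.913.
Objective = 4.83·0.5741 + 1.57·2.913 = 7.3463.

£7.35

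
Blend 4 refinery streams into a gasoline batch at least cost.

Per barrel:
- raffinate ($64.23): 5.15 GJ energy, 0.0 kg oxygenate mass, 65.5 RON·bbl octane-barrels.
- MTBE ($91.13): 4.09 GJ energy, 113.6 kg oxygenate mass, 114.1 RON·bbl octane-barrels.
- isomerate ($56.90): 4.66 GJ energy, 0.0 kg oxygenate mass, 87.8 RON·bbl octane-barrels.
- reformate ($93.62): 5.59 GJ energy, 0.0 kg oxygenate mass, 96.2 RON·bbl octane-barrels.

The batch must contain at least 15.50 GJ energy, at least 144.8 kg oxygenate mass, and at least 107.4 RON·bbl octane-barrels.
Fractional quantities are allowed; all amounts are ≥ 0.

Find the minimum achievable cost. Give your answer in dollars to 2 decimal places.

$241.76

Let x1 = barrels of raffinate, x2 = barrels of MTBE, x3 = barrels of isomerate, x4 = barrels of reformate.
Minimise 64.23x1 + 91.13x2 + 56.9x3 + 93.62x4 s.t.:
  5.15x1 + 4.09x2 + 4.66x3 + 5.59x4 ≥ 15.5   (energy)
  113.6x2 ≥ 144.8   (oxygenate mass)
  65.5x1 + 114.1x2 + 87.8x3 + 96.2x4 ≥ 107.4   (octane-barrels)
  x1, x2, x3, x4 ≥ 0.
The optimal basis is {MTBE, isomerate}; raffinate, reformate drop out. Binding constraints: energy and oxygenate mass.
Solving gives x2 = 1.2746, x3 = 2.2074.
Cost = 91.13·1.2746 + 56.9·2.2074 = 241.7554.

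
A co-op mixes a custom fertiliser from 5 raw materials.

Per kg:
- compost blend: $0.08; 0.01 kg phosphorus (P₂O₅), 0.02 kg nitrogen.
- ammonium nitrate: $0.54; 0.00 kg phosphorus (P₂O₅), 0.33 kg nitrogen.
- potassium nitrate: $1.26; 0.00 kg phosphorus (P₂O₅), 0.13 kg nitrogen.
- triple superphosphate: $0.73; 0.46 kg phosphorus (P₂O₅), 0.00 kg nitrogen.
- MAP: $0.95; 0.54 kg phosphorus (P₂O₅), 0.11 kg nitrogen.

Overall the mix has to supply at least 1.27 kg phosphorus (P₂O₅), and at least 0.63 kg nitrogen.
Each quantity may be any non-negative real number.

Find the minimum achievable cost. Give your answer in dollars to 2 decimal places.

Set it up as a linear program. Let x1 = kg of compost blend, x2 = kg of ammonium nitrate, x3 = kg of potassium nitrate, x4 = kg of triple superphosphate, x5 = kg of MAP.
min 0.08x1 + 0.54x2 + 1.26x3 + 0.73x4 + 0.95x5 with:
  0.01x1 + 0.46x4 + 0.54x5 ≥ 1.27   (phosphorus (P₂O₅))
  0.02x1 + 0.33x2 + 0.13x3 + 0.11x5 ≥ 0.63   (nitrogen)
  x1, x2, x3, x4, x5 ≥ 0.
The minimum-cost mix takes nothing from compost blend, potassium nitrate, triple superphosphate — only ammonium nitrate, MAP. There the phosphorus (P₂O₅) and nitrogen constraints are tight.
So ammonium nitrate = 1.125 kg, MAP = 2.352 kg.
Total cost: 0.54·1.125 + 0.95·2.352 = 2.8419.

$2.84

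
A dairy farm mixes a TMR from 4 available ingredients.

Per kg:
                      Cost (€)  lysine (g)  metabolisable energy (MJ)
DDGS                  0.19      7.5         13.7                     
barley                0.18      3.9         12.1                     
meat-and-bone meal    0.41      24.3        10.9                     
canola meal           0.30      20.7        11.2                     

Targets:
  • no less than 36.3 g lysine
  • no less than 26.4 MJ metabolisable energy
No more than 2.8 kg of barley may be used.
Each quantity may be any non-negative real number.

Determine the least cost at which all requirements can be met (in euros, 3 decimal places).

€0.583

Let x1 = kg of DDGS, x2 = kg of barley, x3 = kg of meat-and-bone meal, x4 = kg of canola meal.
min 0.19x1 + 0.18x2 + 0.41x3 + 0.3x4 s.t.:
  7.5x1 + 3.9x2 + 24.3x3 + 20.7x4 ≥ 36.3   (lysine)
  13.7x1 + 12.1x2 + 10.9x3 + 11.2x4 ≥ 26.4   (metabolisable energy)
  x2 ≤ 2.8
  x1, x2, x3, x4 ≥ 0.
The optimal basis is {DDGS, canola meal}; barley, meat-and-bone meal drop out. Binding constraints: lysine and metabolisable energy.
Optimal quantities: DDGS = 0.701 kg, canola meal = 1.5 kg.
Hence cost = 0.19·0.701 + 0.3·1.5 = €0.58319.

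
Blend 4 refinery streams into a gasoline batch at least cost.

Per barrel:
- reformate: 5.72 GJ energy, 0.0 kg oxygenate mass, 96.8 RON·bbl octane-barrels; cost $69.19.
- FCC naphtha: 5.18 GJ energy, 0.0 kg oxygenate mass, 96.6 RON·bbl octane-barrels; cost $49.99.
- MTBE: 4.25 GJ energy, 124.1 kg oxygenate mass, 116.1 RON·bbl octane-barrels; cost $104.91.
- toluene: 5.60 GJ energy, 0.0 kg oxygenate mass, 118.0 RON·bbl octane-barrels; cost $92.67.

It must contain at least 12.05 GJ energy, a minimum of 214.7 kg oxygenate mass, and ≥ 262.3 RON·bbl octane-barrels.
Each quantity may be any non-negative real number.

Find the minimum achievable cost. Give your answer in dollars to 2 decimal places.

Set it up as a linear program. Let x1 = barrels of reformate, x2 = barrels of FCC naphtha, x3 = barrels of MTBE, x4 = barrels of toluene.
Minimise 69.19x1 + 49.99x2 + 104.91x3 + 92.67x4 with:
  5.72x1 + 5.18x2 + 4.25x3 + 5.6x4 ≥ 12.05   (energy)
  124.1x3 ≥ 214.7   (oxygenate mass)
  96.8x1 + 96.6x2 + 116.1x3 + 118x4 ≥ 262.3   (octane-barrels)
  x1, x2, x3, x4 ≥ 0.
The minimum-cost mix takes nothing from reformate, toluene — only FCC naphtha, MTBE. There the energy and oxygenate mass constraints are tight.
Solving gives x2 = 0.9068, x3 = 1.73.
Cost = 49.99·0.9068 + 104.91·1.73 = 226.8252.

$226.83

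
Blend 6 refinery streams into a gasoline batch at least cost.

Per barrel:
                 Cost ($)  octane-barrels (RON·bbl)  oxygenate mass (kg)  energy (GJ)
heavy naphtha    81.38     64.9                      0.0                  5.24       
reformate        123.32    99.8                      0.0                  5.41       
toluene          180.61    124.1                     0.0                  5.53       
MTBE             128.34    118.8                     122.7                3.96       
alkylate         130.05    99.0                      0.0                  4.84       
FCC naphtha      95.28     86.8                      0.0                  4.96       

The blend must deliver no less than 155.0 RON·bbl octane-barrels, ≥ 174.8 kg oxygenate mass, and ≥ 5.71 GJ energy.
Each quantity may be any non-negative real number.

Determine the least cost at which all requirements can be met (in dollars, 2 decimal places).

$183.90

Treat it as an LP. Let x1 = barrels of heavy naphtha, x2 = barrels of reformate, x3 = barrels of toluene, x4 = barrels of MTBE, x5 = barrels of alkylate, x6 = barrels of FCC naphtha.
Minimise 81.38x1 + 123.32x2 + 180.61x3 + 128.34x4 + 130.05x5 + 95.28x6 with:
  64.9x1 + 99.8x2 + 124.1x3 + 118.8x4 + 99x5 + 86.8x6 ≥ 155   (octane-barrels)
  122.7x4 ≥ 174.8   (oxygenate mass)
  5.24x1 + 5.41x2 + 5.53x3 + 3.96x4 + 4.84x5 + 4.96x6 ≥ 5.71   (energy)
  x1, x2, x3, x4, x5, x6 ≥ 0.
The minimum-cost mix takes nothing from reformate, toluene, alkylate, FCC naphtha — only heavy naphtha, MTBE. The oxygenate mass and energy requirements are met with equality.
So heavy naphtha = 0.013079 barrels, MTBE = 1.4246 barrels.
Objective = 81.38·0.013079 + 128.34·1.4246 = 183.8975.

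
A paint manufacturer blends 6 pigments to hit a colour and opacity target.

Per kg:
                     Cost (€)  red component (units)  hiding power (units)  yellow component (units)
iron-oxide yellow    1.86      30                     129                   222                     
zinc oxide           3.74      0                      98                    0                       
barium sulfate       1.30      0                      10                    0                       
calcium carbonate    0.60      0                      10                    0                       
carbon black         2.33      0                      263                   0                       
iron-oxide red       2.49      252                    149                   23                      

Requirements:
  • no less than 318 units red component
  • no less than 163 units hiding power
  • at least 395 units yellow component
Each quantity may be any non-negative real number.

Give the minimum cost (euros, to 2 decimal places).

€5.75

This is a linear program. Let x1 = kg of iron-oxide yellow, x2 = kg of zinc oxide, x3 = kg of barium sulfate, x4 = kg of calcium carbonate, x5 = kg of carbon black, x6 = kg of iron-oxide red.
Minimise 1.86x1 + 3.74x2 + 1.3x3 + 0.6x4 + 2.33x5 + 2.49x6 s.t.:
  30x1 + 252x6 ≥ 318   (red component)
  129x1 + 98x2 + 10x3 + 10x4 + 263x5 + 149x6 ≥ 163   (hiding power)
  222x1 + 23x6 ≥ 395   (yellow component)
  x1, x2, x3, x4, x5, x6 ≥ 0.
The cheapest feasible vertex uses only iron-oxide yellow, iron-oxide red; zinc oxide, barium sulfate, calcium carbonate, carbon black are not used. There the red component and yellow component constraints are tight.
That vertex is x1 = 1.669, x6 = 1.063.
Objective = 1.86·1.669 + 2.49·1.063 = 5.7512.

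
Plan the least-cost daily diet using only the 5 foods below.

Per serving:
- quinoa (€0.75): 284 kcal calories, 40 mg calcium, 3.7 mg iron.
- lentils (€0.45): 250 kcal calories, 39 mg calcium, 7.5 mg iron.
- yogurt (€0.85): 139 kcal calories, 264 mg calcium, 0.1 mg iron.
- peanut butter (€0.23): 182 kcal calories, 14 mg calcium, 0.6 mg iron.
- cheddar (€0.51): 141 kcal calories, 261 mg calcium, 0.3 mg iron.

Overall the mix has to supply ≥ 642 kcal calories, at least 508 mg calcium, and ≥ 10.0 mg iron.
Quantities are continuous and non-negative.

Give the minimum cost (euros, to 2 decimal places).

€1.55

This is a linear program. Let x1 = servings of quinoa, x2 = servings of lentils, x3 = servings of yogurt, x4 = servings of peanut butter, x5 = servings of cheddar.
min 0.75x1 + 0.45x2 + 0.85x3 + 0.23x4 + 0.51x5 s.t.:
  284x1 + 250x2 + 139x3 + 182x4 + 141x5 ≥ 642   (calories)
  40x1 + 39x2 + 264x3 + 14x4 + 261x5 ≥ 508   (calcium)
  3.7x1 + 7.5x2 + 0.1x3 + 0.6x4 + 0.3x5 ≥ 10   (iron)
  x1, x2, x3, x4, x5 ≥ 0.
At the optimum only lentils, peanut butter, cheddar are positive (quinoa, yogurt = 0). Binding constraints: calories, calcium, iron.
Solving gives x2 = 1.224, x4 = 0.501, x5 = 1.737.
Total cost: 0.45·1.224 + 0.23·0.501 + 0.51·1.737 = 1.5519.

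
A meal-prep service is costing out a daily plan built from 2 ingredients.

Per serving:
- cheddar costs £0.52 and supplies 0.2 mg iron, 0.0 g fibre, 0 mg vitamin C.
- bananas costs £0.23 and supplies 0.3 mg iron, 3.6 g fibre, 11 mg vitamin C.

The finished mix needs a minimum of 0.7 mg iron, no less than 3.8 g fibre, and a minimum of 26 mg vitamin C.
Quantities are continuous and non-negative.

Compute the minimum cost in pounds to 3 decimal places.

Set it up as a linear program. Let x1 = servings of cheddar, x2 = servings of bananas.
min 0.52x1 + 0.23x2 subject to:
  0.2x1 + 0.3x2 ≥ 0.7   (iron)
  3.6x2 ≥ 3.8   (fibre)
  11x2 ≥ 26   (vitamin C)
  x1, x2 ≥ 0.
The cheapest feasible vertex uses only bananas; cheddar is not used. There the vitamin C constraint is tight.
That vertex is x2 = 2.364.
Cost = 0.23·2.364 = 0.54372.

£0.544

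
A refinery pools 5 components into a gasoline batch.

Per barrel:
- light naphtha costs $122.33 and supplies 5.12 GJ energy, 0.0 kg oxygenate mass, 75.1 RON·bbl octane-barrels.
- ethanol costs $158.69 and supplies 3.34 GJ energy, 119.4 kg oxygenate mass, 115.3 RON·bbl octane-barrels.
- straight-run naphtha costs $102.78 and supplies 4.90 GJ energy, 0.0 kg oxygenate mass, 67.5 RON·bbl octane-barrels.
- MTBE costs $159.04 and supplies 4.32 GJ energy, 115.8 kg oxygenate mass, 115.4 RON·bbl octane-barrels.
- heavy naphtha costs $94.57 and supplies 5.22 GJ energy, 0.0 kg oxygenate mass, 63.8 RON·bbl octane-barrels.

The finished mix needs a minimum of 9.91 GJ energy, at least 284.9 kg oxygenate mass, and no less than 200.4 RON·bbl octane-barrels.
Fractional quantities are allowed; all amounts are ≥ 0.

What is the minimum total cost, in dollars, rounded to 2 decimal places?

This is a linear program. Let x1 = barrels of light naphtha, x2 = barrels of ethanol, x3 = barrels of straight-run naphtha, x4 = barrels of MTBE, x5 = barrels of heavy naphtha.
min 122.33x1 + 158.69x2 + 102.78x3 + 159.04x4 + 94.57x5 s.t.:
  5.12x1 + 3.34x2 + 4.9x3 + 4.32x4 + 5.22x5 ≥ 9.91   (energy)
  119.4x2 + 115.8x4 ≥ 284.9   (oxygenate mass)
  75.1x1 + 115.3x2 + 67.5x3 + 115.4x4 + 63.8x5 ≥ 200.4   (octane-barrels)
  x1, x2, x3, x4, x5 ≥ 0.
The minimum-cost mix takes nothing from light naphtha, straight-run naphtha, heavy naphtha — only ethanol, MTBE. The energy and oxygenate mass requirements are met with equality.
That vertex is x2 = 0.644704, x4 = 1.79553.
Objective = 158.69·0.644704 + 159.04·1.79553 = 387.8692.

$387.87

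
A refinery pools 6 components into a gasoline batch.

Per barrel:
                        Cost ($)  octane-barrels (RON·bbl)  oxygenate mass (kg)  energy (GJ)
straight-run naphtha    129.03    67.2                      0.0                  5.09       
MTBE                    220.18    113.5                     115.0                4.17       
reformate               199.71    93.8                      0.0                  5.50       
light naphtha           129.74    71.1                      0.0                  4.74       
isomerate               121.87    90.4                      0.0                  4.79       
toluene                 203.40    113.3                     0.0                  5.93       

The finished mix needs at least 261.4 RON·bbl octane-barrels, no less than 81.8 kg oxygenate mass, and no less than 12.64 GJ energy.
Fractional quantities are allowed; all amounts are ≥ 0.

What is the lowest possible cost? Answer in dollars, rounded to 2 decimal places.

$402.71

Let x1 = barrels of straight-run naphtha, x2 = barrels of MTBE, x3 = barrels of reformate, x4 = barrels of light naphtha, x5 = barrels of isomerate, x6 = barrels of toluene.
Minimise 129.03x1 + 220.18x2 + 199.71x3 + 129.74x4 + 121.87x5 + 203.4x6 s.t.:
  67.2x1 + 113.5x2 + 93.8x3 + 71.1x4 + 90.4x5 + 113.3x6 ≥ 261.4   (octane-barrels)
  115x2 ≥ 81.8   (oxygenate mass)
  5.09x1 + 4.17x2 + 5.5x3 + 4.74x4 + 4.79x5 + 5.93x6 ≥ 12.64   (energy)
  x1, x2, x3, x4, x5, x6 ≥ 0.
At the optimum only straight-run naphtha, MTBE, isomerate are positive (reformate, light naphtha, toluene = 0). Binding constraints: octane-barrels, oxygenate mass, energy.
That vertex is x1 = 0.065985, x2 = 0.7113, x5 = 1.9495.
Total cost: 129.03·0.065985 + 220.18·0.7113 + 121.87·1.9495 = 402.7136.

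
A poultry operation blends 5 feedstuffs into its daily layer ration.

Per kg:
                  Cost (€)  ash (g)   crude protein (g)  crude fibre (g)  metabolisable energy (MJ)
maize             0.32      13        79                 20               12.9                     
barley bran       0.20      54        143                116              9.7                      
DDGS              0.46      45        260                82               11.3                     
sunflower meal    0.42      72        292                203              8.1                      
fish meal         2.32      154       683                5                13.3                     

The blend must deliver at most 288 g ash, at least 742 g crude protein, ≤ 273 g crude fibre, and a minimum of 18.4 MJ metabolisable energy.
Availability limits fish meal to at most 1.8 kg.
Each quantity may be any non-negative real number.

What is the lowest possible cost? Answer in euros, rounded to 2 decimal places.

Set it up as a linear program. Let x1 = kg of maize, x2 = kg of barley bran, x3 = kg of DDGS, x4 = kg of sunflower meal, x5 = kg of fish meal.
Minimize 0.32x1 + 0.2x2 + 0.46x3 + 0.42x4 + 2.32x5 s.t.:
  13x1 + 54x2 + 45x3 + 72x4 + 154x5 ≤ 288   (ash)
  79x1 + 143x2 + 260x3 + 292x4 + 683x5 ≥ 742   (crude protein)
  20x1 + 116x2 + 82x3 + 203x4 + 5x5 ≤ 273   (crude fibre)
  12.9x1 + 9.7x2 + 11.3x3 + 8.1x4 + 13.3x5 ≥ 18.4   (metabolisable energy)
  x5 ≤ 1.8
  x1, x2, x3, x4, x5 ≥ 0.
The cheapest feasible vertex uses only DDGS, sunflower meal; maize, barley bran, fish meal are not used. Binding constraints: crude protein and crude fibre.
So DDGS = 2.459 kg, sunflower meal = 0.3515 kg.
Total cost: 0.46·2.459 + 0.42·0.3515 = 1.2788.

€1.28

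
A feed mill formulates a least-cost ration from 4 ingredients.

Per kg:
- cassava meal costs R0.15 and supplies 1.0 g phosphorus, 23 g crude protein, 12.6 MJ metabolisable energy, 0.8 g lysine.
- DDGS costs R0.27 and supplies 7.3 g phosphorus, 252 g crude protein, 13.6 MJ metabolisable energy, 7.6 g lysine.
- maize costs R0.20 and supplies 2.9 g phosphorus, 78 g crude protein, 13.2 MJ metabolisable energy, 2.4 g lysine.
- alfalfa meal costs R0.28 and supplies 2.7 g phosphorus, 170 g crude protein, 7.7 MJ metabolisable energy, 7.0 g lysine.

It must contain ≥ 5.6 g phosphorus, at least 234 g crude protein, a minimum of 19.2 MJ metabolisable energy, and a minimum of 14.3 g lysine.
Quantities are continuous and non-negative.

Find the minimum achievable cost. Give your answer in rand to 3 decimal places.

R0.508

Treat it as an LP. Let x1 = kg of cassava meal, x2 = kg of DDGS, x3 = kg of maize, x4 = kg of alfalfa meal.
Minimise 0.15x1 + 0.27x2 + 0.2x3 + 0.28x4 subject to:
  1x1 + 7.3x2 + 2.9x3 + 2.7x4 ≥ 5.6   (phosphorus)
  23x1 + 252x2 + 78x3 + 170x4 ≥ 234   (crude protein)
  12.6x1 + 13.6x2 + 13.2x3 + 7.7x4 ≥ 19.2   (metabolisable energy)
  0.8x1 + 7.6x2 + 2.4x3 + 7x4 ≥ 14.3   (lysine)
  x1, x2, x3, x4 ≥ 0.
At the optimum only DDGS is positive (cassava meal, maize, alfalfa meal = 0). The lysine requirement is met with equality.
Solving gives x2 = 1.882.
Objective = 0.27·1.882 = 0.50814.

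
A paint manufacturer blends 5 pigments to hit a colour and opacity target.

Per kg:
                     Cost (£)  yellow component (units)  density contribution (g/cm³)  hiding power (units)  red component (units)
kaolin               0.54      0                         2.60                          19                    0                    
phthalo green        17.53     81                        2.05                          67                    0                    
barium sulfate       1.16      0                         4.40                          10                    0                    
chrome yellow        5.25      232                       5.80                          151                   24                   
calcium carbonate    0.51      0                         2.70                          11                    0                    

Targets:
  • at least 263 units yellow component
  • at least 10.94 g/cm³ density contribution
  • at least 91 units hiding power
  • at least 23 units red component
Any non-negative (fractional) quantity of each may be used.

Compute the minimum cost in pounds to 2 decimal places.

£6.78

Set it up as a linear program. Let x1 = kg of kaolin, x2 = kg of phthalo green, x3 = kg of barium sulfate, x4 = kg of chrome yellow, x5 = kg of calcium carbonate.
Minimize 0.54x1 + 17.53x2 + 1.16x3 + 5.25x4 + 0.51x5 s.t.:
  81x2 + 232x4 ≥ 263   (yellow component)
  2.6x1 + 2.05x2 + 4.4x3 + 5.8x4 + 2.7x5 ≥ 10.94   (density contribution)
  19x1 + 67x2 + 10x3 + 151x4 + 11x5 ≥ 91   (hiding power)
  24x4 ≥ 23   (red component)
  x1, x2, x3, x4, x5 ≥ 0.
The minimum-cost mix takes nothing from kaolin, phthalo green, barium sulfate — only chrome yellow, calcium carbonate. The yellow component and density contribution requirements are met with equality.
Optimal quantities: chrome yellow = 1.134 kg, calcium carbonate = 1.617 kg.
Hence cost = 5.25·1.134 + 0.51·1.617 = £6.7782.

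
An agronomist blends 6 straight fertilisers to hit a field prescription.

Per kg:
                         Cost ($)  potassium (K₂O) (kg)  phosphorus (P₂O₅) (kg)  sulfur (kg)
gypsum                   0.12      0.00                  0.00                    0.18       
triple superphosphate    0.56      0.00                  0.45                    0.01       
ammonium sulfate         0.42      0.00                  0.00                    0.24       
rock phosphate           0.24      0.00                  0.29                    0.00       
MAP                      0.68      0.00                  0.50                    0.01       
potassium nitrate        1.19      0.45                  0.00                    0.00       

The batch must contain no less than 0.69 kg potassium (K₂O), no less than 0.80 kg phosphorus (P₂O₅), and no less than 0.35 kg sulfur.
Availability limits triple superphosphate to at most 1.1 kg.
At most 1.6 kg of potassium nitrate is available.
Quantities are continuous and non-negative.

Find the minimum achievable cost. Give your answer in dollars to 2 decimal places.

Let x1 = kg of gypsum, x2 = kg of triple superphosphate, x3 = kg of ammonium sulfate, x4 = kg of rock phosphate, x5 = kg of MAP, x6 = kg of potassium nitrate.
Minimise 0.12x1 + 0.56x2 + 0.42x3 + 0.24x4 + 0.68x5 + 1.19x6 subject to:
  0.45x6 ≥ 0.69   (potassium (K₂O))
  0.45x2 + 0.29x4 + 0.5x5 ≥ 0.8   (phosphorus (P₂O₅))
  0.18x1 + 0.01x2 + 0.24x3 + 0.01x5 ≥ 0.35   (sulfur)
  x2 ≤ 1.1
  x6 ≤ 1.6
  x1, x2, x3, x4, x5, x6 ≥ 0.
The cheapest feasible vertex uses only gypsum, rock phosphate, potassium nitrate; triple superphosphate, ammonium sulfate, MAP are not used. Binding constraints: potassium (K₂O), phosphorus (P₂O₅), sulfur.
That vertex is x1 = 1.944, x4 = 2.759, x6 = 1.533.
Total cost: 0.12·1.944 + 0.24·2.759 + 1.19·1.533 = 2.7197.

$2.72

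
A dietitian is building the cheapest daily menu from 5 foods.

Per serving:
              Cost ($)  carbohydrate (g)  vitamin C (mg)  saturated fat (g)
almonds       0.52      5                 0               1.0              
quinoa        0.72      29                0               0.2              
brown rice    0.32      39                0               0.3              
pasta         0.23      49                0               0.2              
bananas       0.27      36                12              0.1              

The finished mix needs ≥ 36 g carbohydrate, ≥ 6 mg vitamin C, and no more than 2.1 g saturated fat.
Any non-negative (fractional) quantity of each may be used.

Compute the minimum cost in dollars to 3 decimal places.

$0.219

Let x1 = servings of almonds, x2 = servings of quinoa, x3 = servings of brown rice, x4 = servings of pasta, x5 = servings of bananas.
min 0.52x1 + 0.72x2 + 0.32x3 + 0.23x4 + 0.27x5 with:
  5x1 + 29x2 + 39x3 + 49x4 + 36x5 ≥ 36   (carbohydrate)
  12x5 ≥ 6   (vitamin C)
  1x1 + 0.2x2 + 0.3x3 + 0.2x4 + 0.1x5 ≤ 2.1   (saturated fat)
  x1, x2, x3, x4, x5 ≥ 0.
The cheapest feasible vertex uses only pasta, bananas; almonds, quinoa, brown rice are not used. The carbohydrate and vitamin C requirements are met with equality.
So pasta = 0.3673 servings, bananas = 0.5 servings.
Hence cost = 0.23·0.3673 + 0.27·0.5 = $0.21948.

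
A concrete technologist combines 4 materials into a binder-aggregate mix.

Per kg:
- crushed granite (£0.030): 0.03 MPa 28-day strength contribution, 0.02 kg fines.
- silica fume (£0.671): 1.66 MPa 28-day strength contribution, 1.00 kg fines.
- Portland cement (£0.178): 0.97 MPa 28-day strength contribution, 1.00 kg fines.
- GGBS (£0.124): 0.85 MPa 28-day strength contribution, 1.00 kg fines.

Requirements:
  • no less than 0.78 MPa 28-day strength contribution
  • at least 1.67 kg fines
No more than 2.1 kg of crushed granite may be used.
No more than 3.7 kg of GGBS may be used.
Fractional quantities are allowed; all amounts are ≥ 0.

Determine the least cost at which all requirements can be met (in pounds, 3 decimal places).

This is a linear program. Let x1 = kg of crushed granite, x2 = kg of silica fume, x3 = kg of Portland cement, x4 = kg of GGBS.
min 0.03x1 + 0.671x2 + 0.178x3 + 0.124x4 s.t.:
  0.03x1 + 1.66x2 + 0.97x3 + 0.85x4 ≥ 0.78   (28-day strength contribution)
  0.02x1 + 1x2 + 1x3 + 1x4 ≥ 1.67   (fines)
  x1 ≤ 2.1
  x4 ≤ 3.7
  x1, x2, x3, x4 ≥ 0.
The cheapest feasible vertex uses only GGBS; crushed granite, silica fume, Portland cement are not used. The fines requirement is met with equality.
So GGBS = 1.67 kg.
Hence cost = 0.124·1.67 = £0.20708.

£0.207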